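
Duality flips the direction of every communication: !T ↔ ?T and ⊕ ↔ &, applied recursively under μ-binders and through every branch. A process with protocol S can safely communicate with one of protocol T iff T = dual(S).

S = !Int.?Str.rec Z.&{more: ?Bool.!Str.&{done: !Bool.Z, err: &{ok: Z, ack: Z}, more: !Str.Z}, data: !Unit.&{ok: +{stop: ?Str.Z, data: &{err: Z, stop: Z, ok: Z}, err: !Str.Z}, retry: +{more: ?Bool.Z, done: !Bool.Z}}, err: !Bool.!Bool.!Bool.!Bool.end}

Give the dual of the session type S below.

?Int.!Str.rec Z.+{more: !Bool.?Str.+{done: ?Bool.Z, err: +{ok: Z, ack: Z}, more: ?Str.Z}, data: ?Unit.+{ok: &{stop: !Str.Z, data: +{err: Z, stop: Z, ok: Z}, err: ?Str.Z}, retry: &{more: !Bool.Z, done: ?Bool.Z}}, err: ?Bool.?Bool.?Bool.?Bool.end}

!Int = ?Int
  ?Str = !Str
    rec Z = rec Z  (rec unchanged)
      &{more,data,err} = +{more,data,err}  (&→⊕)
        [more]
          ?Bool = !Bool
            !Str = ?Str
              &{done,err,more} = +{done,err,more}  (&→⊕)
                [done]
                  !Bool = ?Bool
                    Z ↦ Z
                [err]
                  &{ok,ack} = +{ok,ack}  (&→⊕)
                    [ok]
                      Z ↦ Z
                    [ack]
                      Z ↦ Z
                [more]
                  !Str = ?Str
                    Z ↦ Z
        [data]
          !Unit = ?Unit
            &{ok,retry} = +{ok,retry}  (&→⊕)
              [ok]
                +{stop,data,err} = &{stop,data,err}  (select→offer)
                  [stop]
                    ?Str = !Str
                      Z ↦ Z
                  [data]
                    &{err,stop,ok} = +{err,stop,ok}  (&→⊕)
                      [err]
                        Z ↦ Z
                      [stop]
                        Z ↦ Z
                      [ok]
                        Z ↦ Z
                  [err]
                    !Str = ?Str
                      Z ↦ Z
              [retry]
                +{more,done} = &{more,done}  (select→offer)
                  [more]
                    ?Bool = !Bool
                      Z ↦ Z
                  [done]
                    !Bool = ?Bool
                      Z ↦ Z
        [err]
          !Bool = ?Bool
            !Bool = ?Bool
              !Bool = ?Bool
                !Bool = ?Bool
                  end ↦ end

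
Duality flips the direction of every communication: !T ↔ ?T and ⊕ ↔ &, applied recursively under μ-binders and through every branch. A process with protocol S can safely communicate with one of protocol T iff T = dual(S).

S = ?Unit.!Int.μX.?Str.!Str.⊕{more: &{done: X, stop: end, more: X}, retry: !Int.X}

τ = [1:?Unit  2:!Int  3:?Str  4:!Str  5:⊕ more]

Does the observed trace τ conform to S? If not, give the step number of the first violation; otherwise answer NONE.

@1 ?Unit  ok  state: !Int.μX.…
@2 !Int  ok  state: μX.…
@3 ?Str  ok  state: !Str.⊕{more: &{done: μX.…, stop: end, more: μX.…}, retry: !Int.μX.…}
@4 !Str  ok  state: ⊕{more: &{done: μX.…, stop: end, more: μX.…}, retry: !Int.μX.…}
@5 ⊕ more  ok  state: &{done: μX.…, stop: end, more: μX.…}
τ conforms to S (length 5)

NONE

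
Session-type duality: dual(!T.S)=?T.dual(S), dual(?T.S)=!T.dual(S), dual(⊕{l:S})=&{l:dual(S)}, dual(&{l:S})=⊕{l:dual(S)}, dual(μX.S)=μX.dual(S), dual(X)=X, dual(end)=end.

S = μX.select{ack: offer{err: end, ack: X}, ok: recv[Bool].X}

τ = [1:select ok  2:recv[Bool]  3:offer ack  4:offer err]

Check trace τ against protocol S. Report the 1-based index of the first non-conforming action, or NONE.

@1 select ok  ok  residual = recv[Bool].μX.…
@2 recv[Bool]  ok  residual = μX.…
@3 got offer ack, protocol expects select ack or select ok  ✗

3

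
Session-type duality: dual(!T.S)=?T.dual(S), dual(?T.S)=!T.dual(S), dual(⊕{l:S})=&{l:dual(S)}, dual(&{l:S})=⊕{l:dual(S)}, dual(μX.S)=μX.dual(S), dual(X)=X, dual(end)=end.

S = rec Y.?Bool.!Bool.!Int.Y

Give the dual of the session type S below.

rec Y ↦ rec Y  (rec unchanged)
  ?Bool ↦ !Bool
    !Bool ↦ ?Bool
      !Int ↦ ?Int
        dual(Y) = Y

rec Y.!Bool.?Bool.?Int.Y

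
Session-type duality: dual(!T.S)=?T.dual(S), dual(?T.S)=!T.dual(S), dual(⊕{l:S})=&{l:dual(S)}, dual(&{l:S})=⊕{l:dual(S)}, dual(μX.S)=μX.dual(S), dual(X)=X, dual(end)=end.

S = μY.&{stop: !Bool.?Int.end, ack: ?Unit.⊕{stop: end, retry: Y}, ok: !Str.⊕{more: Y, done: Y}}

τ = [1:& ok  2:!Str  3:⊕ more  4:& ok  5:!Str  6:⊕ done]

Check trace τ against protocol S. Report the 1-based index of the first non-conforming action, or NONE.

@1 & ok  ✓  cont: !Str.⊕{more: μY.…, done: μY.…}
@2 !Str  ✓  cont: ⊕{more: μY.…, done: μY.…}
@3 ⊕ more  ✓  cont: μY.…
@4 & ok  ✓  cont: !Str.⊕{more: μY.…, done: μY.…}
@5 !Str  ✓  cont: ⊕{more: μY.…, done: μY.…}
@6 ⊕ done  ✓  cont: μY.…
trace exhausted — no violation

NONE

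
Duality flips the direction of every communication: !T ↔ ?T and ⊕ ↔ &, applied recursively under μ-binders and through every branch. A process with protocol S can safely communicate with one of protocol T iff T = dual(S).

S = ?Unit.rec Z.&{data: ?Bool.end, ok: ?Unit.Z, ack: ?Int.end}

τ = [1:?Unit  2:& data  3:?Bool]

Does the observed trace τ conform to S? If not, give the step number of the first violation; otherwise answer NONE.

NONE

step 1: ?Unit  ok  now at rec Z.…
step 2: & data  ok  now at ?Bool.end
step 3: ?Bool  ok  now at end
trace exhausted — no violation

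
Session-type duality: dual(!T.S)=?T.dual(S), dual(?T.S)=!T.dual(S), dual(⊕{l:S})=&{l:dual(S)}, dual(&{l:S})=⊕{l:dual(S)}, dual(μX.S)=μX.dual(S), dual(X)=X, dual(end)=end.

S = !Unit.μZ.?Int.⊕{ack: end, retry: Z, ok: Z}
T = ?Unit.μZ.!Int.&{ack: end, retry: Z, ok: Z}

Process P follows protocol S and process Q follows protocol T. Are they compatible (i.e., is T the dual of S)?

YES

!Unit | ?Unit  match
  μZ | μZ  match (μ self-dual)
    ?Int | !Int  match
      ⊕{ack,retry,ok} | &{ack,retry,ok}  match labels match
        [ack]
          end | end  match
        [retry]
          Z | Z  match
        [ok]
          Z | Z  match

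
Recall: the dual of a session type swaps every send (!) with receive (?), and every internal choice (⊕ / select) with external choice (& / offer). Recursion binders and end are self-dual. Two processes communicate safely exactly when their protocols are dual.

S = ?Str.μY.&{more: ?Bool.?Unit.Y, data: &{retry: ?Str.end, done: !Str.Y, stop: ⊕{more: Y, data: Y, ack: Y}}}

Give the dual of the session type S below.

?Str → !Str
  μY → μY  (binder kept)
    &{more,data} → ⊕{more,data}  (&→⊕)
      • more:
        ?Bool → !Bool
          ?Unit → !Unit
            Y self-dual
      • data:
        &{retry,done,stop} → ⊕{retry,done,stop}  (&→⊕)
          • retry:
            ?Str → !Str
              end self-dual
          • done:
            !Str → ?Str
              Y self-dual
          • stop:
            ⊕{more,data,ack} → &{more,data,ack}  (select→offer)
              • more:
                Y self-dual
              • data:
                Y self-dual
              • ack:
                Y self-dual

!Str.μY.⊕{more: !Bool.!Unit.Y, data: ⊕{retry: !Str.end, done: ?Str.Y, stop: &{more: Y, data: Y, ack: Y}}}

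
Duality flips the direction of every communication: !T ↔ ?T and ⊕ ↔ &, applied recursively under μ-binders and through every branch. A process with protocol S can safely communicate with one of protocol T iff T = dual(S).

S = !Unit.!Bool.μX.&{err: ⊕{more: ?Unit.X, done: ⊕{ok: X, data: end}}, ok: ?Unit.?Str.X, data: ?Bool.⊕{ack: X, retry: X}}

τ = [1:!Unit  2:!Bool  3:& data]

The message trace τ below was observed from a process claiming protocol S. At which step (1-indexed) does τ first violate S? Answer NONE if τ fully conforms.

[1] !Unit  ✓  cont: !Bool.μX.…
[2] !Bool  ✓  cont: μX.…
[3] & data  ✓  cont: ?Bool.⊕{ack: μX.…, retry: μX.…}
trace exhausted — no violation

NONE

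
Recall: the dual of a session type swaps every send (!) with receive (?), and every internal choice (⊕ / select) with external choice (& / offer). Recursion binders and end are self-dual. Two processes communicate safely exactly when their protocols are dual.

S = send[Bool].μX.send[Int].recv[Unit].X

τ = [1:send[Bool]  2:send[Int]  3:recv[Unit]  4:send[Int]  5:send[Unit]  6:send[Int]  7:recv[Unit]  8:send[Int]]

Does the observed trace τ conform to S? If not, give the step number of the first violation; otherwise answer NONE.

5

[1] send[Bool]  ok  cont: μX.…
[2] send[Int]  ok  cont: recv[Unit].μX.…
[3] recv[Unit]  ok  cont: μX.…
[4] send[Int]  ok  cont: recv[Unit].μX.…
[5] got send[Unit], protocol expects recv[Unit]  ✗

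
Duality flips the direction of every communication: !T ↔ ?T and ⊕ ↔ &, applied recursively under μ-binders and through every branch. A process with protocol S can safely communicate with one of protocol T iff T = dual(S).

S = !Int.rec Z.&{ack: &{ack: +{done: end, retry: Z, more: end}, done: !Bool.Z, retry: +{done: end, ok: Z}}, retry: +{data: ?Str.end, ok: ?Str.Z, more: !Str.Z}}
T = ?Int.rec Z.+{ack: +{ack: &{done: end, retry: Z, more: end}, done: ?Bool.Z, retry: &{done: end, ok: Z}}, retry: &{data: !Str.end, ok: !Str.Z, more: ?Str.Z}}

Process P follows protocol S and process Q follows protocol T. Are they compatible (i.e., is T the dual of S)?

!Int vs ?Int  ok
  rec Z vs rec Z  ok (binder kept)
    &{ack,retry} vs +{ack,retry}  ok same labels
      [ack]
        &{ack,done,retry} vs +{ack,done,retry}  ok same labels
          [ack]
            +{done,retry,more} vs &{done,retry,more}  ok same labels
              [done]
                end vs end  ok
              [retry]
                Z vs Z  ok
              [more]
                end vs end  ok
          [done]
            !Bool vs ?Bool  ok
              Z vs Z  ok
          [retry]
            +{done,ok} vs &{done,ok}  ok same labels
              [done]
                end vs end  ok
              [ok]
                Z vs Z  ok
      [retry]
        +{data,ok,more} vs &{data,ok,more}  ok same labels
          [data]
            ?Str vs !Str  ok
              end vs end  ok
          [ok]
            ?Str vs !Str  ok
              Z vs Z  ok
          [more]
            !Str vs ?Str  ok
              Z vs Z  ok

YES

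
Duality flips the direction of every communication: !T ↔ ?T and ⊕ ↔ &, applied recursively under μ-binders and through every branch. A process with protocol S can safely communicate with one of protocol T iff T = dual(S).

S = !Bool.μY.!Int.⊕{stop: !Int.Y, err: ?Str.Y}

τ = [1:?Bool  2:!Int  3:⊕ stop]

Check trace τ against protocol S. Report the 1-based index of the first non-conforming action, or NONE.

[1] got ?Bool, protocol expects !Bool  ✗

1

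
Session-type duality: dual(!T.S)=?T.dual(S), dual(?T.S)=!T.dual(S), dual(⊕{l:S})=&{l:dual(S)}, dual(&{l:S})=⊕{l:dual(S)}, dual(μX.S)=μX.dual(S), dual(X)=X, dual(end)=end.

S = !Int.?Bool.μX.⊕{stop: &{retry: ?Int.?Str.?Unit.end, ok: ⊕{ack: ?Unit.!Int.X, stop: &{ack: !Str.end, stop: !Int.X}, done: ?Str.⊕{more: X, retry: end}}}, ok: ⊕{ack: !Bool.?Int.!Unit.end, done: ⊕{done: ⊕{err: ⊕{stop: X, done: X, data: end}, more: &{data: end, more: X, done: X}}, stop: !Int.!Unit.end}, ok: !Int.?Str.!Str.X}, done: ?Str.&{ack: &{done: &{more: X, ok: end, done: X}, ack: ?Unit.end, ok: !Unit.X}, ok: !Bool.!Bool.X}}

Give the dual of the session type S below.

!Int = ?Int
  ?Bool = !Bool
    μX = μX  (binder kept)
      ⊕{stop,ok,done} = &{stop,ok,done}  (⊕→&)
        [stop]
          &{retry,ok} = ⊕{retry,ok}  (external→internal)
            [retry]
              ?Int = !Int
                ?Str = !Str
                  ?Unit = !Unit
                    dual(end) = end
            [ok]
              ⊕{ack,stop,done} = &{ack,stop,done}  (⊕→&)
                [ack]
                  ?Unit = !Unit
                    !Int = ?Int
                      dual(X) = X
                [stop]
                  &{ack,stop} = ⊕{ack,stop}  (external→internal)
                    [ack]
                      !Str = ?Str
                        dual(end) = end
                    [stop]
                      !Int = ?Int
                        dual(X) = X
                [done]
                  ?Str = !Str
                    ⊕{more,retry} = &{more,retry}  (⊕→&)
                      [more]
                        dual(X) = X
                      [retry]
                        dual(end) = end
        [ok]
          ⊕{ack,done,ok} = &{ack,done,ok}  (⊕→&)
            [ack]
              !Bool = ?Bool
                ?Int = !Int
                  !Unit = ?Unit
                    dual(end) = end
            [done]
              ⊕{done,stop} = &{done,stop}  (⊕→&)
                [done]
                  ⊕{err,more} = &{err,more}  (⊕→&)
                    [err]
                      ⊕{stop,done,data} = &{stop,done,data}  (⊕→&)
                        [stop]
                          dual(X) = X
                        [done]
                          dual(X) = X
                        [data]
                          dual(end) = end
                    [more]
                      &{data,more,done} = ⊕{data,more,done}  (external→internal)
                        [data]
                          dual(end) = end
                        [more]
                          dual(X) = X
                        [done]
                          dual(X) = X
                [stop]
                  !Int = ?Int
                    !Unit = ?Unit
                      dual(end) = end
            [ok]
              !Int = ?Int
                ?Str = !Str
                  !Str = ?Str
                    dual(X) = X
        [done]
          ?Str = !Str
            &{ack,ok} = ⊕{ack,ok}  (external→internal)
              [ack]
                &{done,ack,ok} = ⊕{done,ack,ok}  (external→internal)
                  [done]
                    &{more,ok,done} = ⊕{more,ok,done}  (external→internal)
                      [more]
                        dual(X) = X
                      [ok]
                        dual(end) = end
                      [done]
                        dual(X) = X
                  [ack]
                    ?Unit = !Unit
                      dual(end) = end
                  [ok]
                    !Unit = ?Unit
                      dual(X) = X
              [ok]
                !Bool = ?Bool
                  !Bool = ?Bool
                    dual(X) = X

?Int.!Bool.μX.&{stop: ⊕{retry: !Int.!Str.!Unit.end, ok: &{ack: !Unit.?Int.X, stop: ⊕{ack: ?Str.end, stop: ?Int.X}, done: !Str.&{more: X, retry: end}}}, ok: &{ack: ?Bool.!Int.?Unit.end, done: &{done: &{err: &{stop: X, done: X, data: end}, more: ⊕{data: end, more: X, done: X}}, stop: ?Int.?Unit.end}, ok: ?Int.!Str.?Str.X}, done: !Str.⊕{ack: ⊕{done: ⊕{more: X, ok: end, done: X}, ack: !Unit.end, ok: ?Unit.X}, ok: ?Bool.?Bool.X}}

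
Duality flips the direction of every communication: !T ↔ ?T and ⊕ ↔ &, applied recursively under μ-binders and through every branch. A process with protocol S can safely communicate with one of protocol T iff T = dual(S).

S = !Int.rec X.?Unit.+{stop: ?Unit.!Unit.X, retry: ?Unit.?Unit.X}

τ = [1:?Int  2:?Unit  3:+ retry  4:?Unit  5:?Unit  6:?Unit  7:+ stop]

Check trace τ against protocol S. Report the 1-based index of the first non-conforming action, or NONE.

step 1: got ?Int, protocol expects !Int  ✗

1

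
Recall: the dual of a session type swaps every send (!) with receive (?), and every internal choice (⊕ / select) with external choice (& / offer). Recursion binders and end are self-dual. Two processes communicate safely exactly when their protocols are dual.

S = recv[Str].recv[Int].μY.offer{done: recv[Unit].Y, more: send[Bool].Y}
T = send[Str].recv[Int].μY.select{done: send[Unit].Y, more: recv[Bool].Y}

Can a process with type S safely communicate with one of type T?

recv[Str] | send[Str]  match
  recv[Int] | recv[Int]  ✗ same direction on both sides — not dual

NO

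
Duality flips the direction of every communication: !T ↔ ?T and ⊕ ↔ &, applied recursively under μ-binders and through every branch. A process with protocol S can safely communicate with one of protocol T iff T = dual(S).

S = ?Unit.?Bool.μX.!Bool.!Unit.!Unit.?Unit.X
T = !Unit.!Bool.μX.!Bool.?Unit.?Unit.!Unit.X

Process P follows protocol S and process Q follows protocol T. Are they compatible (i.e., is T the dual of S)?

?Unit vs !Unit  match
  ?Bool vs !Bool  match
    μX vs μX  match (rec unchanged)
      !Bool vs !Bool  ✗ same direction on both sides — not dual

NO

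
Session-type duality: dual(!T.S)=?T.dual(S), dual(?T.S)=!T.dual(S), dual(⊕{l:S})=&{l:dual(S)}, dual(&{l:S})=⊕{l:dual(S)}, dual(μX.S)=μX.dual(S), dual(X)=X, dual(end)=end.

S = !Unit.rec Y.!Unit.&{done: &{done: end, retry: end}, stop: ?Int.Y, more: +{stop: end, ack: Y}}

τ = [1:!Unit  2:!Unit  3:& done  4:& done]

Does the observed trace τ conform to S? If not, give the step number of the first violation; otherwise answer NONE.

step 1: !Unit  ✓  now at rec Y.…
step 2: !Unit  ✓  now at &{done: &{done: end, retry: end}, stop: ?Int.rec Y.…, more: +{stop: end, ack: rec Y.…}}
step 3: & done  ✓  now at &{done: end, retry: end}
step 4: & done  ✓  now at end
τ conforms to S (length 4)

NONE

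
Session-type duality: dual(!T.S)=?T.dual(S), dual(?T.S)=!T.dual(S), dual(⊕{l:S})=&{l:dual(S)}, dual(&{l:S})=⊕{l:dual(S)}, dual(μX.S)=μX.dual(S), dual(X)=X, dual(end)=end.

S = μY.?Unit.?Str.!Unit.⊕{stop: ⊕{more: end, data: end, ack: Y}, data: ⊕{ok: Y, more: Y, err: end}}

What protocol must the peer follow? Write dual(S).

μY.!Unit.!Str.?Unit.&{stop: &{more: end, data: end, ack: Y}, data: &{ok: Y, more: Y, err: end}}

μY = μY  (rec unchanged)
  ?Unit = !Unit
    ?Str = !Str
      !Unit = ?Unit
        ⊕{stop,data} = &{stop,data}  (⊕→&)
          [stop]
            ⊕{more,data,ack} = &{more,data,ack}  (⊕→&)
              [more]
                dual(end) = end
              [data]
                dual(end) = end
              [ack]
                dual(Y) = Y
          [data]
            ⊕{ok,more,err} = &{ok,more,err}  (⊕→&)
              [ok]
                dual(Y) = Y
              [more]
                dual(Y) = Y
              [err]
                dual(end) = end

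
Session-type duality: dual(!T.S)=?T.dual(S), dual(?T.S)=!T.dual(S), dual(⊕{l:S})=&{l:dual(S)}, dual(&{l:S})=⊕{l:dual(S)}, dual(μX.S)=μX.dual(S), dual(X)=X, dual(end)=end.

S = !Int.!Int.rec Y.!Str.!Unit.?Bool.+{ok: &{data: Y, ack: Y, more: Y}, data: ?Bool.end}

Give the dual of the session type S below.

?Int.?Int.rec Y.?Str.?Unit.!Bool.&{ok: +{data: Y, ack: Y, more: Y}, data: !Bool.end}

!Int = ?Int
  !Int = ?Int
    rec Y = rec Y  (binder kept)
      !Str = ?Str
        !Unit = ?Unit
          ?Bool = !Bool
            +{ok,data} = &{ok,data}  (⊕→&)
              case ok:
                &{data,ack,more} = +{data,ack,more}  (external→internal)
                  case data:
                    Y self-dual
                  case ack:
                    Y self-dual
                  case more:
                    Y self-dual
              case data:
                ?Bool = !Bool
                  end self-dual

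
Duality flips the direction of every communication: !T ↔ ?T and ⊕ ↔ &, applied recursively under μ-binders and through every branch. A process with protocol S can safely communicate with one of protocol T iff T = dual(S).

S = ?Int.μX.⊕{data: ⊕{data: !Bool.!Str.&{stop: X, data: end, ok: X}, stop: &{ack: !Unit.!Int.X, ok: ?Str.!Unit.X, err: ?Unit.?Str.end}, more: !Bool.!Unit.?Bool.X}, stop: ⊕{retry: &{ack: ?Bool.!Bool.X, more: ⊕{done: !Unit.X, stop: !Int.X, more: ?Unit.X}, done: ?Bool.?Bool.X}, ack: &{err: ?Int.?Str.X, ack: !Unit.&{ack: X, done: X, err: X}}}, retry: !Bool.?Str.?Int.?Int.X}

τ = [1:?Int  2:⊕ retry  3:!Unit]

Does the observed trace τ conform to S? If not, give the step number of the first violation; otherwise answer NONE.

step 1: ?Int  ok  state: μX.…
step 2: ⊕ retry  ok  state: !Bool.?Str.?Int.?Int.μX.…
step 3: got !Unit, protocol expects !Bool  ✗

3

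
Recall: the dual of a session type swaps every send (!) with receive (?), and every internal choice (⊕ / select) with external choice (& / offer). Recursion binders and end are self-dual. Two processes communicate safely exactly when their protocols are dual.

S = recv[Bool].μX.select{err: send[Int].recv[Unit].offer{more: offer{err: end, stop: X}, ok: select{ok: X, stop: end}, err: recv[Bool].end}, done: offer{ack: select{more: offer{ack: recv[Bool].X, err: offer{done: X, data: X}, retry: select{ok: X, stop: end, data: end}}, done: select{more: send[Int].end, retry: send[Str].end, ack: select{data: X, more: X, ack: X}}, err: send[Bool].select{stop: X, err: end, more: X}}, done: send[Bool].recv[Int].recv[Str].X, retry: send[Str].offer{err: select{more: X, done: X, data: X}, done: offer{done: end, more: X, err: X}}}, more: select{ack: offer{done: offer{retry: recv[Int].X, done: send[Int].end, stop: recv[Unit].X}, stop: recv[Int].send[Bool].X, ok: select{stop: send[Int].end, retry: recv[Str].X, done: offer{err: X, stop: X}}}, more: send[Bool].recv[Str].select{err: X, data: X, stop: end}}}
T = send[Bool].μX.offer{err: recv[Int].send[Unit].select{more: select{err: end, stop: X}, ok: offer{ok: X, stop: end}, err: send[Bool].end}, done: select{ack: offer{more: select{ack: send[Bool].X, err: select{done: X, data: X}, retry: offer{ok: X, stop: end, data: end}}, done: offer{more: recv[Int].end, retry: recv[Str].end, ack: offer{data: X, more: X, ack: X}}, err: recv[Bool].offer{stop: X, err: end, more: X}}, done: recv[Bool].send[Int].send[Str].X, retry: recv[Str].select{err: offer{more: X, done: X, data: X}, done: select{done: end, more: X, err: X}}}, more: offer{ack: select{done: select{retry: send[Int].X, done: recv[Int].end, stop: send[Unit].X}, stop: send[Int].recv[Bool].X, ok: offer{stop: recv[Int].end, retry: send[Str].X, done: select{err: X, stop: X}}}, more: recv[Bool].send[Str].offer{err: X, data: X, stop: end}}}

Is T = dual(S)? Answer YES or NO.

recv[Bool] ‖ send[Bool]  ✓
  μX ‖ μX  ✓ (rec unchanged)
    select{err,done,more} ‖ offer{err,done,more}  ✓ label sets agree
      case err:
        send[Int] ‖ recv[Int]  ✓
          recv[Unit] ‖ send[Unit]  ✓
            offer{more,ok,err} ‖ select{more,ok,err}  ✓ label sets agree
              case more:
                offer{err,stop} ‖ select{err,stop}  ✓ label sets agree
                  case err:
                    end ‖ end  ✓
                  case stop:
                    X ‖ X  ✓
              case ok:
                select{ok,stop} ‖ offer{ok,stop}  ✓ label sets agree
                  case ok:
                    X ‖ X  ✓
                  case stop:
                    end ‖ end  ✓
              case err:
                recv[Bool] ‖ send[Bool]  ✓
                  end ‖ end  ✓
      case done:
        offer{ack,done,retry} ‖ select{ack,done,retry}  ✓ label sets agree
          case ack:
            select{more,done,err} ‖ offer{more,done,err}  ✓ label sets agree
              case more:
                offer{ack,err,retry} ‖ select{ack,err,retry}  ✓ label sets agree
                  case ack:
                    recv[Bool] ‖ send[Bool]  ✓
                      X ‖ X  ✓
                  case err:
                    offer{done,data} ‖ select{done,data}  ✓ label sets agree
                      case done:
                        X ‖ X  ✓
                      case data:
                        X ‖ X  ✓
                  case retry:
                    select{ok,stop,data} ‖ offer{ok,stop,data}  ✓ label sets agree
                      case ok:
                        X ‖ X  ✓
                      case stop:
                        end ‖ end  ✓
                      case data:
                        end ‖ end  ✓
              case done:
                select{more,retry,ack} ‖ offer{more,retry,ack}  ✓ label sets agree
                  case more:
                    send[Int] ‖ recv[Int]  ✓
                      end ‖ end  ✓
                  case retry:
                    send[Str] ‖ recv[Str]  ✓
                      end ‖ end  ✓
                  case ack:
                    select{data,more,ack} ‖ offer{data,more,ack}  ✓ label sets agree
                      case data:
                        X ‖ X  ✓
                      case more:
                        X ‖ X  ✓
                      case ack:
                        X ‖ X  ✓
              case err:
                send[Bool] ‖ recv[Bool]  ✓
                  select{stop,err,more} ‖ offer{stop,err,more}  ✓ label sets agree
                    case stop:
                      X ‖ X  ✓
                    case err:
                      end ‖ end  ✓
                    case more:
                      X ‖ X  ✓
          case done:
            send[Bool] ‖ recv[Bool]  ✓
              recv[Int] ‖ send[Int]  ✓
                recv[Str] ‖ send[Str]  ✓
                  X ‖ X  ✓
          case retry:
            send[Str] ‖ recv[Str]  ✓
              offer{err,done} ‖ select{err,done}  ✓ label sets agree
                case err:
                  select{more,done,data} ‖ offer{more,done,data}  ✓ label sets agree
                    case more:
                      X ‖ X  ✓
                    case done:
                      X ‖ X  ✓
                    case data:
                      X ‖ X  ✓
                case done:
                  offer{done,more,err} ‖ select{done,more,err}  ✓ label sets agree
                    case done:
                      end ‖ end  ✓
                    case more:
                      X ‖ X  ✓
                    case err:
                      X ‖ X  ✓
      case more:
        select{ack,more} ‖ offer{ack,more}  ✓ label sets agree
          case ack:
            offer{done,stop,ok} ‖ select{done,stop,ok}  ✓ label sets agree
              case done:
                offer{retry,done,stop} ‖ select{retry,done,stop}  ✓ label sets agree
                  case retry:
                    recv[Int] ‖ send[Int]  ✓
                      X ‖ X  ✓
                  case done:
                    send[Int] ‖ recv[Int]  ✓
                      end ‖ end  ✓
                  case stop:
                    recv[Unit] ‖ send[Unit]  ✓
                      X ‖ X  ✓
              case stop:
                recv[Int] ‖ send[Int]  ✓
                  send[Bool] ‖ recv[Bool]  ✓
                    X ‖ X  ✓
              case ok:
                select{stop,retry,done} ‖ offer{stop,retry,done}  ✓ label sets agree
                  case stop:
                    send[Int] ‖ recv[Int]  ✓
                      end ‖ end  ✓
                  case retry:
                    recv[Str] ‖ send[Str]  ✓
                      X ‖ X  ✓
                  case done:
                    offer{err,stop} ‖ select{err,stop}  ✓ label sets agree
                      case err:
                        X ‖ X  ✓
                      case stop:
                        X ‖ X  ✓
          case more:
            send[Bool] ‖ recv[Bool]  ✓
              recv[Str] ‖ send[Str]  ✓
                select{err,data,stop} ‖ offer{err,data,stop}  ✓ label sets agree
                  case err:
                    X ‖ X  ✓
                  case data:
                    X ‖ X  ✓
                  case stop:
                    end ‖ end  ✓

YES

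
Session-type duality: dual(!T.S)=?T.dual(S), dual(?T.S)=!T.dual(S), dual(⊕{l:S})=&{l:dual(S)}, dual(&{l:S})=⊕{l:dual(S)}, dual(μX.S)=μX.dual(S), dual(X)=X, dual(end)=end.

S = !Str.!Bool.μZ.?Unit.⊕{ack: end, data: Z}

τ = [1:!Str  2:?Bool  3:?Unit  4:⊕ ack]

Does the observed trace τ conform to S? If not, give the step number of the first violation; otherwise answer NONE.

@1 !Str  match  state: !Bool.μZ.…
@2 got ?Bool, protocol expects !Bool  ✗

2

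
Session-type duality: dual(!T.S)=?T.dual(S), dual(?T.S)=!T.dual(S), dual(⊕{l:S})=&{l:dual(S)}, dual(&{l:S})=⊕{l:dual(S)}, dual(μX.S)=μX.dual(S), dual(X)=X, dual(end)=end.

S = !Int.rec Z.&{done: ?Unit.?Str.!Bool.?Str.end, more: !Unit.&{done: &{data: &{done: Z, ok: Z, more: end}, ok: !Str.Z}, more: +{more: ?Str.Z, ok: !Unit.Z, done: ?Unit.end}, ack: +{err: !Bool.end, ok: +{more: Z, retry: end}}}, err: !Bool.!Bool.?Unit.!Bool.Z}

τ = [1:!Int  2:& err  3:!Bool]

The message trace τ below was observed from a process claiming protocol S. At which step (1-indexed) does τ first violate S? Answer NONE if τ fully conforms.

NONE

step 1: !Int  ✓  residual = rec Z.…
step 2: & err  ✓  residual = !Bool.!Bool.?Unit.!Bool.rec Z.…
step 3: !Bool  ✓  residual = !Bool.?Unit.!Bool.rec Z.…
trace exhausted — no violation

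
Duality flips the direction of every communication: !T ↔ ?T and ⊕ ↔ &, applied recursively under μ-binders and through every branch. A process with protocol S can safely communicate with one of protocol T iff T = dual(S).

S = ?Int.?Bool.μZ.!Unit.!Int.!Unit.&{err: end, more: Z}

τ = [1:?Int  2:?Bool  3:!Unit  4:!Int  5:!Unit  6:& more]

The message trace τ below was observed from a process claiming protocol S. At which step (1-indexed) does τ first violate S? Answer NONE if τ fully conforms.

NONE

step 1: ?Int  ✓  now at ?Bool.μZ.…
step 2: ?Bool  ✓  now at μZ.…
step 3: !Unit  ✓  now at !Int.!Unit.&{err: end, more: μZ.…}
step 4: !Int  ✓  now at !Unit.&{err: end, more: μZ.…}
step 5: !Unit  ✓  now at &{err: end, more: μZ.…}
step 6: & more  ✓  now at μZ.…
τ conforms to S (length 6)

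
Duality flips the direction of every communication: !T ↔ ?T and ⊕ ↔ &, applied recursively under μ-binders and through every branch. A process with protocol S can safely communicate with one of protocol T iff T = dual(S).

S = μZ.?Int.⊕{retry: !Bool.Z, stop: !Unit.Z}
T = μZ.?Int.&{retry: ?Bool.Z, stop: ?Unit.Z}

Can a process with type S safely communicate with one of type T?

NO

μZ | μZ  ok (μ self-dual)
  ?Int | ?Int  ✗ same direction on both sides — not dual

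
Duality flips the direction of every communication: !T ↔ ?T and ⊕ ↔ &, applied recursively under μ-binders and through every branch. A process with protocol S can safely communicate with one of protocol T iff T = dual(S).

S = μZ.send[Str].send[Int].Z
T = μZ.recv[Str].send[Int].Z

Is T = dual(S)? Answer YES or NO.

μZ vs μZ  ok (rec unchanged)
  send[Str] vs recv[Str]  ok
    send[Int] vs send[Int]  ✗ same direction on both sides — not dual

NO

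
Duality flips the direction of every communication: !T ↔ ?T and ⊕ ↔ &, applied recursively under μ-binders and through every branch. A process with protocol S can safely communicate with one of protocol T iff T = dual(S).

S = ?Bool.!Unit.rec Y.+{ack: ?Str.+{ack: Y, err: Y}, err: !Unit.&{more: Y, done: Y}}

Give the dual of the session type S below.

!Bool.?Unit.rec Y.&{ack: !Str.&{ack: Y, err: Y}, err: ?Unit.+{more: Y, done: Y}}

?Bool ↦ !Bool
  !Unit ↦ ?Unit
    rec Y ↦ rec Y  (binder kept)
      +{ack,err} ↦ &{ack,err}  (⊕→&)
        [ack]
          ?Str ↦ !Str
            +{ack,err} ↦ &{ack,err}  (⊕→&)
              [ack]
                Y self-dual
              [err]
                Y self-dual
        [err]
          !Unit ↦ ?Unit
            &{more,done} ↦ +{more,done}  (external→internal)
              [more]
                Y self-dual
              [done]
                Y self-dual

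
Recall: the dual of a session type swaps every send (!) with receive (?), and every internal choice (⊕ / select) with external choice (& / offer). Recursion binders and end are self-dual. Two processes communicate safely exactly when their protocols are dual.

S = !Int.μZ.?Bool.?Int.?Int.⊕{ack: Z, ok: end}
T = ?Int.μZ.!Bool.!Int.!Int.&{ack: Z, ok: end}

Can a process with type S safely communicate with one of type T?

!Int | ?Int  ok
  μZ | μZ  ok (rec unchanged)
    ?Bool | !Bool  ok
      ?Int | !Int  ok
        ?Int | !Int  ok
          ⊕{ack,ok} | &{ack,ok}  ok label sets agree
            case ack:
              Z | Z  ok
            case ok:
              end | end  ok

YES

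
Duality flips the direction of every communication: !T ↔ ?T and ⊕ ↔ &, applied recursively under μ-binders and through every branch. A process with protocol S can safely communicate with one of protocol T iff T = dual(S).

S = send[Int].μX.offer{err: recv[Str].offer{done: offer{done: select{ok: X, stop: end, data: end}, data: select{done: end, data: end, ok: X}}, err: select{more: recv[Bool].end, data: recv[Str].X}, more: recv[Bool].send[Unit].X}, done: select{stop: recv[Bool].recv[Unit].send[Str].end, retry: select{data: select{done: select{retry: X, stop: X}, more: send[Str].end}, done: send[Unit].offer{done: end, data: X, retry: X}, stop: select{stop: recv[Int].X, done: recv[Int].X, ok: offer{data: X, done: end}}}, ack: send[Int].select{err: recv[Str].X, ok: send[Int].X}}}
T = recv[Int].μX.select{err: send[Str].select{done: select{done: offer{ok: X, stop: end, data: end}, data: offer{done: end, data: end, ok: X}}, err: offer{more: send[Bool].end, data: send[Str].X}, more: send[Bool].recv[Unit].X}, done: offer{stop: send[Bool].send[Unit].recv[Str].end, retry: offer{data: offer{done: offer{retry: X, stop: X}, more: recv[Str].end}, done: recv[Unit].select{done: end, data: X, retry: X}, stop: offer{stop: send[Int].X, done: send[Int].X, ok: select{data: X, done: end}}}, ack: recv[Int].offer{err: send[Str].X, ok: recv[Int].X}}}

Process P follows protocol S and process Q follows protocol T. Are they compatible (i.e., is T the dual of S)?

send[Int] | recv[Int]  ✓
  μX | μX  ✓ (rec unchanged)
    offer{err,done} | select{err,done}  ✓ same labels
      [err]
        recv[Str] | send[Str]  ✓
          offer{done,err,more} | select{done,err,more}  ✓ same labels
            [done]
              offer{done,data} | select{done,data}  ✓ same labels
                [done]
                  select{ok,stop,data} | offer{ok,stop,data}  ✓ same labels
                    [ok]
                      X | X  ✓
                    [stop]
                      end | end  ✓
                    [data]
                      end | end  ✓
                [data]
                  select{done,data,ok} | offer{done,data,ok}  ✓ same labels
                    [done]
                      end | end  ✓
                    [data]
                      end | end  ✓
                    [ok]
                      X | X  ✓
            [err]
              select{more,data} | offer{more,data}  ✓ same labels
                [more]
                  recv[Bool] | send[Bool]  ✓
                    end | end  ✓
                [data]
                  recv[Str] | send[Str]  ✓
                    X | X  ✓
            [more]
              recv[Bool] | send[Bool]  ✓
                send[Unit] | recv[Unit]  ✓
                  X | X  ✓
      [done]
        select{stop,retry,ack} | offer{stop,retry,ack}  ✓ same labels
          [stop]
            recv[Bool] | send[Bool]  ✓
              recv[Unit] | send[Unit]  ✓
                send[Str] | recv[Str]  ✓
                  end | end  ✓
          [retry]
            select{data,done,stop} | offer{data,done,stop}  ✓ same labels
              [data]
                select{done,more} | offer{done,more}  ✓ same labels
                  [done]
                    select{retry,stop} | offer{retry,stop}  ✓ same labels
                      [retry]
                        X | X  ✓
                      [stop]
                        X | X  ✓
                  [more]
                    send[Str] | recv[Str]  ✓
                      end | end  ✓
              [done]
                send[Unit] | recv[Unit]  ✓
                  offer{done,data,retry} | select{done,data,retry}  ✓ same labels
                    [done]
                      end | end  ✓
                    [data]
                      X | X  ✓
                    [retry]
                      X | X  ✓
              [stop]
                select{stop,done,ok} | offer{stop,done,ok}  ✓ same labels
                  [stop]
                    recv[Int] | send[Int]  ✓
                      X | X  ✓
                  [done]
                    recv[Int] | send[Int]  ✓
                      X | X  ✓
                  [ok]
                    offer{data,done} | select{data,done}  ✓ same labels
                      [data]
                        X | X  ✓
                      [done]
                        end | end  ✓
          [ack]
            send[Int] | recv[Int]  ✓
              select{err,ok} | offer{err,ok}  ✓ same labels
                [err]
                  recv[Str] | send[Str]  ✓
                    X | X  ✓
                [ok]
                  send[Int] | recv[Int]  ✓
                    X | X  ✓

YES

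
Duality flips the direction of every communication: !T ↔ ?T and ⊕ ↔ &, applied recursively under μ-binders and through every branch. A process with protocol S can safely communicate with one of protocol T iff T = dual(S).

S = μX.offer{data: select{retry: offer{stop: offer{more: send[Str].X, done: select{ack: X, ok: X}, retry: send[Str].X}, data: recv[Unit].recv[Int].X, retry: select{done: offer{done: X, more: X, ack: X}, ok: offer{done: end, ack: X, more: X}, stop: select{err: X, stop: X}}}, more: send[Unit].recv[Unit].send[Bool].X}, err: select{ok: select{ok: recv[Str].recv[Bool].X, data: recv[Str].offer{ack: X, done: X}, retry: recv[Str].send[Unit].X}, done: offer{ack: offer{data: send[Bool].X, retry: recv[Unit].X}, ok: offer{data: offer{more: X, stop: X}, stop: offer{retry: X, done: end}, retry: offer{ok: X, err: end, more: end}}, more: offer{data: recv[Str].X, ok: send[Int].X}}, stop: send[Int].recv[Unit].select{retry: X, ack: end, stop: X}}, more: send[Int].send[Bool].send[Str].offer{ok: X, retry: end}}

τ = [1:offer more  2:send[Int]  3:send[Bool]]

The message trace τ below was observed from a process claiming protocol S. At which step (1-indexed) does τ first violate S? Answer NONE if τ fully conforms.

[1] offer more  match  now at send[Int].send[Bool].send[Str].offer{ok: μX.…, retry: end}
[2] send[Int]  match  now at send[Bool].send[Str].offer{ok: μX.…, retry: end}
[3] send[Bool]  match  now at send[Str].offer{ok: μX.…, retry: end}
trace exhausted — no violation

NONE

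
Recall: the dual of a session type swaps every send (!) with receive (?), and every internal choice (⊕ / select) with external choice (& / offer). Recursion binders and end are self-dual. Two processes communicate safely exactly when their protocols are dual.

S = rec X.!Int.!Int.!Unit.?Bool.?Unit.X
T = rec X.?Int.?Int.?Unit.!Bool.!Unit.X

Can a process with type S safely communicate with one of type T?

rec X vs rec X  match (μ self-dual)
  !Int vs ?Int  match
    !Int vs ?Int  match
      !Unit vs ?Unit  match
        ?Bool vs !Bool  match
          ?Unit vs !Unit  match
            X vs X  match

YES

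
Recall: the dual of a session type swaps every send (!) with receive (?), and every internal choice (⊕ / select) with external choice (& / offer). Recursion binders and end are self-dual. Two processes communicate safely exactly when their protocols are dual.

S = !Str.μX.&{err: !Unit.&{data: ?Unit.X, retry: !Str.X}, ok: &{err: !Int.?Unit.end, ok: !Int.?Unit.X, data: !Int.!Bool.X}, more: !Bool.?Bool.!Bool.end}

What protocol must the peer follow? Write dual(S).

!Str = ?Str
  μX = μX  (binder kept)
    &{err,ok,more} = ⊕{err,ok,more}  (external→internal)
      • err:
        !Unit = ?Unit
          &{data,retry} = ⊕{data,retry}  (external→internal)
            • data:
              ?Unit = !Unit
                dual(X) = X
            • retry:
              !Str = ?Str
                dual(X) = X
      • ok:
        &{err,ok,data} = ⊕{err,ok,data}  (external→internal)
          • err:
            !Int = ?Int
              ?Unit = !Unit
                dual(end) = end
          • ok:
            !Int = ?Int
              ?Unit = !Unit
                dual(X) = X
          • data:
            !Int = ?Int
              !Bool = ?Bool
                dual(X) = X
      • more:
        !Bool = ?Bool
          ?Bool = !Bool
            !Bool = ?Bool
              dual(end) = end

?Str.μX.⊕{err: ?Unit.⊕{data: !Unit.X, retry: ?Str.X}, ok: ⊕{err: ?Int.!Unit.end, ok: ?Int.!Unit.X, data: ?Int.?Bool.X}, more: ?Bool.!Bool.?Bool.end}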